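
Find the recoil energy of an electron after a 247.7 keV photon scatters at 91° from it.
81.8143 keV

By energy conservation: K_e = E_initial - E_final

First find the scattered photon energy:
Initial wavelength: λ = hc/E = 5.0054 pm
Compton shift: Δλ = λ_C(1 - cos(91°)) = 2.4687 pm
Final wavelength: λ' = 5.0054 + 2.4687 = 7.4741 pm
Final photon energy: E' = hc/λ' = 165.8857 keV

Electron kinetic energy:
K_e = E - E' = 247.7000 - 165.8857 = 81.8143 keV

(Intermediate values are shown rounded; full precision is carried through to the final answer.)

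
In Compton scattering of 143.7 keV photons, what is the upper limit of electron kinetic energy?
51.7277 keV

Maximum energy transfer occurs at θ = 180° (backscattering).

Initial photon: E₀ = 143.7 keV → λ₀ = 8.6280 pm

Maximum Compton shift (at 180°):
Δλ_max = 2λ_C = 2 × 2.4263 = 4.8526 pm

Final wavelength:
λ' = 8.6280 + 4.8526 = 13.4806 pm

Minimum photon energy (maximum energy to electron):
E'_min = hc/λ' = 91.9723 keV

Maximum electron kinetic energy:
K_max = E₀ - E'_min = 143.7000 - 91.9723 = 51.7277 keV

(Intermediate values are shown rounded; full precision is carried through to the final answer.)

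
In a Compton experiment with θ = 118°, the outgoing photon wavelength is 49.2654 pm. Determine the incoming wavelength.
45.7000 pm

From λ' = λ + Δλ, we have λ = λ' - Δλ

First calculate the Compton shift:
Δλ = λ_C(1 - cos θ)
Δλ = 2.4263 × (1 - cos(118°))
Δλ = 2.4263 × 1.4695
Δλ = 3.5654 pm

Initial wavelength:
λ = λ' - Δλ
λ = 49.2654 - 3.5654
λ = 45.7000 pm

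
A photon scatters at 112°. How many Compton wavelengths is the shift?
1.3746 λ_C

The Compton shift formula is:
Δλ = λ_C(1 - cos θ)

Dividing both sides by λ_C:
Δλ/λ_C = 1 - cos θ

For θ = 112°:
Δλ/λ_C = 1 - cos(112°)
Δλ/λ_C = 1 - -0.3746
Δλ/λ_C = 1.3746

This means the shift is 1.3746 × λ_C = 3.3352 pm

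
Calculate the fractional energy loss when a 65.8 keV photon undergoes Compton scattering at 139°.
0.1843 (or 18.43%)

Calculate initial and final photon energies:

Initial: E₀ = 65.8 keV → λ₀ = 18.8426 pm
Compton shift: Δλ = 4.2575 pm
Final wavelength: λ' = 23.1001 pm
Final energy: E' = 53.6727 keV

Fractional energy loss:
(E₀ - E')/E₀ = (65.8000 - 53.6727)/65.8000
= 12.1273/65.8000
= 0.1843
= 18.43%

(Intermediate values are shown rounded; full precision is carried through to the final answer.)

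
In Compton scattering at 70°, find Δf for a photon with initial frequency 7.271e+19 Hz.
2.029e+19 Hz (decrease)

Convert frequency to wavelength (c = 299792458 m/s):
λ₀ = c/f₀ = 299792458/7.271e+19 = 4.1231255e-12 m = 4.1231 pm

Calculate Compton shift:
Δλ = λ_C(1 - cos(70°)) = 1.5965 pm

Final wavelength:
λ' = λ₀ + Δλ = 4.1231 + 1.5965 = 5.7196 pm

Final frequency:
f' = c/λ' = 299792458/5.7195888e-12 = 5.2415037e+19 Hz

Frequency shift (decrease):
Δf = f₀ - f' = 7.271e+19 - 5.2415037e+19 = 2.029e+19 Hz

(Intermediate values are shown rounded; full precision is carried through to the final answer.)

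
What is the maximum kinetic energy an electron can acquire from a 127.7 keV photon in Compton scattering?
42.5556 keV

Maximum energy transfer occurs at θ = 180° (backscattering).

Initial photon: E₀ = 127.7 keV → λ₀ = 9.7090 pm

Maximum Compton shift (at 180°):
Δλ_max = 2λ_C = 2 × 2.4263 = 4.8526 pm

Final wavelength:
λ' = 9.7090 + 4.8526 = 14.5616 pm

Minimum photon energy (maximum energy to electron):
E'_min = hc/λ' = 85.1444 keV

Maximum electron kinetic energy:
K_max = E₀ - E'_min = 127.7000 - 85.1444 = 42.5556 keV

(Intermediate values are shown rounded; full precision is carried through to the final answer.)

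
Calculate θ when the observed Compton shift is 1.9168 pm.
77.88°

From the Compton formula Δλ = λ_C(1 - cos θ), we can solve for θ:

cos θ = 1 - Δλ/λ_C

Given:
- Δλ = 1.9168 pm
- λ_C = h/(m_e·c) ≈ 2.42631024 pm

cos θ = 1 - 1.9168/2.42631024
cos θ = 1 - 0.790006
cos θ = 0.209994

θ = arccos(0.209994)
θ = 77.88°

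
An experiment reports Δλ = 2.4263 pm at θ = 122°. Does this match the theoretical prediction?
No, inconsistent

Calculate the expected shift for θ = 122°:

Δλ_expected = λ_C(1 - cos(122°))
Δλ_expected = 2.4263 × (1 - cos(122°))
Δλ_expected = 2.4263 × 1.5299
Δλ_expected = 3.7121 pm

Given shift: 2.4263 pm
Expected shift: 3.7121 pm
Difference: 1.2857 pm

The values do not match. The given shift corresponds to θ ≈ 90.0°, not 122°.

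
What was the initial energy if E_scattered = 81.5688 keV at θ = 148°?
115.6999 keV

Convert final energy to wavelength (hc ≈ 1239.842 keV·pm):
λ' = hc/E' = 1239.842 / 81.5688 = 15.2000 pm

Calculate the Compton shift:
Δλ = λ_C(1 - cos(148°))
Δλ = 2.4263 × (1 - cos(148°))
Δλ = 4.4839 pm

Initial wavelength:
λ = λ' - Δλ = 15.2000 - 4.4839 = 10.7160 pm

Initial energy:
E = hc/λ = 1239.842 / 10.7160 = 115.6999 keV

(Intermediate values are shown rounded; full precision is carried through to the final answer.)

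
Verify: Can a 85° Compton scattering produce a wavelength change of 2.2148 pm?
Yes, consistent

Calculate the expected shift for θ = 85°:

Δλ_expected = λ_C(1 - cos(85°))
Δλ_expected = 2.4263 × (1 - cos(85°))
Δλ_expected = 2.4263 × 0.9128
Δλ_expected = 2.2148 pm

Given shift: 2.2148 pm
Expected shift: 2.2148 pm
Difference: 0.0000 pm

The values match. This is consistent with Compton scattering at the stated angle.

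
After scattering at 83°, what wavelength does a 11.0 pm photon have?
13.1306 pm

Using the Compton scattering formula:
λ' = λ + Δλ = λ + λ_C(1 - cos θ)

Given:
- Initial wavelength λ = 11.0 pm
- Scattering angle θ = 83°
- Compton wavelength λ_C ≈ 2.4263 pm

Calculate the shift:
Δλ = 2.4263 × (1 - cos(83°))
Δλ = 2.4263 × 0.8781
Δλ = 2.1306 pm

Final wavelength:
λ' = 11.0 + 2.1306 = 13.1306 pm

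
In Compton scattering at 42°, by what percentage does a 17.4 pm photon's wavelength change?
3.5817%

Calculate the Compton shift:
Δλ = λ_C(1 - cos(42°))
Δλ = 2.4263 × (1 - cos(42°))
Δλ = 2.4263 × 0.2569
Δλ = 0.6232 pm

Percentage change:
(Δλ/λ₀) × 100 = (0.6232/17.4) × 100
= 3.5817%

(Intermediate values are shown rounded; full precision is carried through to the final answer.)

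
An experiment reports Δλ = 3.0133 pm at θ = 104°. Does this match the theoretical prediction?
Yes, consistent

Calculate the expected shift for θ = 104°:

Δλ_expected = λ_C(1 - cos(104°))
Δλ_expected = 2.4263 × (1 - cos(104°))
Δλ_expected = 2.4263 × 1.2419
Δλ_expected = 3.0133 pm

Given shift: 3.0133 pm
Expected shift: 3.0133 pm
Difference: 0.0000 pm

The values match. This is consistent with Compton scattering at the stated angle.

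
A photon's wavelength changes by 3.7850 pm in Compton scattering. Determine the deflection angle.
124.05°

From the Compton formula Δλ = λ_C(1 - cos θ), we can solve for θ:

cos θ = 1 - Δλ/λ_C

Given:
- Δλ = 3.7850 pm
- λ_C = h/(m_e·c) ≈ 2.42631024 pm

cos θ = 1 - 3.7850/2.42631024
cos θ = 1 - 1.559982
cos θ = -0.559982

θ = arccos(-0.559982)
θ = 124.05°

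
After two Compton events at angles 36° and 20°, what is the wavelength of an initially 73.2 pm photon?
73.8097 pm

Apply Compton shift twice:

First scattering at θ₁ = 36°:
Δλ₁ = λ_C(1 - cos(36°))
Δλ₁ = 2.4263 × 0.1910
Δλ₁ = 0.4634 pm

After first scattering:
λ₁ = 73.2 + 0.4634 = 73.6634 pm

Second scattering at θ₂ = 20°:
Δλ₂ = λ_C(1 - cos(20°))
Δλ₂ = 2.4263 × 0.0603
Δλ₂ = 0.1463 pm

Final wavelength:
λ₂ = 73.6634 + 0.1463 = 73.8097 pm

Total shift: Δλ_total = 0.4634 + 0.1463 = 0.6097 pm

(Intermediate values are shown rounded; full precision is carried through to the final answer.)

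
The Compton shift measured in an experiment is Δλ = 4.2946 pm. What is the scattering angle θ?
140.36°

From the Compton formula Δλ = λ_C(1 - cos θ), we can solve for θ:

cos θ = 1 - Δλ/λ_C

Given:
- Δλ = 4.2946 pm
- λ_C = h/(m_e·c) ≈ 2.42631024 pm

cos θ = 1 - 4.2946/2.42631024
cos θ = 1 - 1.770013
cos θ = -0.770013

θ = arccos(-0.770013)
θ = 140.36°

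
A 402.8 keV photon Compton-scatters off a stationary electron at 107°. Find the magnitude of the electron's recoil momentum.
2.6671e-22 kg·m/s

The electron is initially at rest, so by conservation of momentum:
p⃗_e = p⃗₀ − p⃗'  (incident photon momentum minus scattered photon momentum)

Photon momentum magnitudes (p = h/λ = E/c):
λ₀ = hc/E₀ = 3.0781 pm → p₀ = h/λ₀ = 2.1527e-22 kg·m/s
Δλ = λ_C(1 − cos 107°) = 3.1357 pm
λ' = 6.2138 pm → p' = h/λ' = 1.0664e-22 kg·m/s

The scattered photon makes angle θ = 107° with the incident direction, so by the law of cosines:
|p⃗_e|² = p₀² + p'² − 2p₀p'cos θ
|p⃗_e|² = (2.1527e-22)² + (1.0664e-22)² − 2·2.1527e-22·1.0664e-22·cos(107°)
|p⃗_e| = 2.6671e-22 kg·m/s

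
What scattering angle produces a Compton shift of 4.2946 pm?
140.36°

From the Compton formula Δλ = λ_C(1 - cos θ), we can solve for θ:

cos θ = 1 - Δλ/λ_C

Given:
- Δλ = 4.2946 pm
- λ_C = h/(m_e·c) ≈ 2.42631024 pm

cos θ = 1 - 4.2946/2.42631024
cos θ = 1 - 1.770013
cos θ = -0.770013

θ = arccos(-0.770013)
θ = 140.36°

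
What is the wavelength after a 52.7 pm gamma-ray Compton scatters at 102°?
55.6308 pm

Using the Compton scattering formula:
λ' = λ + Δλ = λ + λ_C(1 - cos θ)

Given:
- Initial wavelength λ = 52.7 pm
- Scattering angle θ = 102°
- Compton wavelength λ_C ≈ 2.4263 pm

Calculate the shift:
Δλ = 2.4263 × (1 - cos(102°))
Δλ = 2.4263 × 1.2079
Δλ = 2.9308 pm

Final wavelength:
λ' = 52.7 + 2.9308 = 55.6308 pm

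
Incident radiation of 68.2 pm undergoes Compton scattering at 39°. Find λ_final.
68.7407 pm

Using the Compton scattering formula:
λ' = λ + Δλ = λ + λ_C(1 - cos θ)

Given:
- Initial wavelength λ = 68.2 pm
- Scattering angle θ = 39°
- Compton wavelength λ_C ≈ 2.4263 pm

Calculate the shift:
Δλ = 2.4263 × (1 - cos(39°))
Δλ = 2.4263 × 0.2229
Δλ = 0.5407 pm

Final wavelength:
λ' = 68.2 + 0.5407 = 68.7407 pm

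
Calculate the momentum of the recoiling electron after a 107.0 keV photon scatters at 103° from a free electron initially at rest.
8.0697e-23 kg·m/s

The electron is initially at rest, so by conservation of momentum:
p⃗_e = p⃗₀ − p⃗'  (incident photon momentum minus scattered photon momentum)

Photon momentum magnitudes (p = h/λ = E/c):
λ₀ = hc/E₀ = 11.5873 pm → p₀ = h/λ₀ = 5.7184e-23 kg·m/s
Δλ = λ_C(1 − cos 103°) = 2.9721 pm
λ' = 14.5594 pm → p' = h/λ' = 4.5511e-23 kg·m/s

The scattered photon makes angle θ = 103° with the incident direction, so by the law of cosines:
|p⃗_e|² = p₀² + p'² − 2p₀p'cos θ
|p⃗_e|² = (5.7184e-23)² + (4.5511e-23)² − 2·5.7184e-23·4.5511e-23·cos(103°)
|p⃗_e| = 8.0697e-23 kg·m/s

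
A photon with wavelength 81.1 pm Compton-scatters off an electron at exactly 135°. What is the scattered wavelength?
85.2420 pm

Using the Compton formula: λ' = λ + λ_C(1 − cos θ)

For θ = 135°, cos θ = -√2/2 (exact) ≈ -0.7071, so:
1 − cos 135° = 1 − (-√2/2) ≈ 1.7071

Δλ = λ_C × 1.7071 = 2.4263 × 1.7071 = 4.1420 pm

λ' = 81.1 + 4.1420 = 85.2420 pm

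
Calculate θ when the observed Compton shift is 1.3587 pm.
63.90°

From the Compton formula Δλ = λ_C(1 - cos θ), we can solve for θ:

cos θ = 1 - Δλ/λ_C

Given:
- Δλ = 1.3587 pm
- λ_C = h/(m_e·c) ≈ 2.42631024 pm

cos θ = 1 - 1.3587/2.42631024
cos θ = 1 - 0.559986
cos θ = 0.440014

θ = arccos(0.440014)
θ = 63.90°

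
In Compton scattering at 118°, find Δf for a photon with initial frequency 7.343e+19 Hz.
3.423e+19 Hz (decrease)

Convert frequency to wavelength (c = 299792458 m/s):
λ₀ = c/f₀ = 299792458/7.343e+19 = 4.0826972e-12 m = 4.0827 pm

Calculate Compton shift:
Δλ = λ_C(1 - cos(118°)) = 3.5654 pm

Final wavelength:
λ' = λ₀ + Δλ = 4.0827 + 3.5654 = 7.6481 pm

Final frequency:
f' = c/λ' = 299792458/7.6480911e-12 = 3.9198338e+19 Hz

Frequency shift (decrease):
Δf = f₀ - f' = 7.343e+19 - 3.9198338e+19 = 3.423e+19 Hz

(Intermediate values are shown rounded; full precision is carried through to the final answer.)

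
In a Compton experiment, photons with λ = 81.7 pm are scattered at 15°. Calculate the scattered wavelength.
81.7827 pm

Using the Compton scattering formula:
λ' = λ + Δλ = λ + λ_C(1 - cos θ)

Given:
- Initial wavelength λ = 81.7 pm
- Scattering angle θ = 15°
- Compton wavelength λ_C ≈ 2.4263 pm

Calculate the shift:
Δλ = 2.4263 × (1 - cos(15°))
Δλ = 2.4263 × 0.0341
Δλ = 0.0827 pm

Final wavelength:
λ' = 81.7 + 0.0827 = 81.7827 pm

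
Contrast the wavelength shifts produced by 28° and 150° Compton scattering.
150° produces the larger shift by a factor of 15.942

Calculate both shifts using Δλ = λ_C(1 - cos θ):

For θ₁ = 28°:
Δλ₁ = 2.4263 × (1 - cos(28°))
Δλ₁ = 2.4263 × 0.1171
Δλ₁ = 0.2840 pm

For θ₂ = 150°:
Δλ₂ = 2.4263 × (1 - cos(150°))
Δλ₂ = 2.4263 × 1.8660
Δλ₂ = 4.5276 pm

The 150° angle produces the larger shift.
Ratio: 4.5276/0.2840 = 15.942

(Intermediate values are shown rounded; full precision is carried through to the final answer.)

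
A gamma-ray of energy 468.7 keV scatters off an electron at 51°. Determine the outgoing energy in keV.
349.7772 keV

First convert energy to wavelength:
λ = hc/E, with hc ≈ 1239.842 keV·pm (i.e. 1239.842 eV·nm)

For E = 468.7 keV = 468700 eV:
λ = 1239.842 keV·pm / 468.7 keV
λ = 2.6453 pm

Calculate the Compton shift:
Δλ = λ_C(1 - cos(51°)) = 2.4263 × 0.3707
Δλ = 0.8994 pm

Final wavelength:
λ' = 2.6453 + 0.8994 = 3.5447 pm

Final energy:
E' = hc/λ' = 1239.842 / 3.5447 = 349.7772 keV

(Intermediate values are shown rounded; full precision is carried through to the final answer.)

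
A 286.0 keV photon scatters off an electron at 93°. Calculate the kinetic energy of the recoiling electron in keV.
106.0103 keV

By energy conservation: K_e = E_initial - E_final

First find the scattered photon energy:
Initial wavelength: λ = hc/E = 4.3351 pm
Compton shift: Δλ = λ_C(1 - cos(93°)) = 2.5533 pm
Final wavelength: λ' = 4.3351 + 2.5533 = 6.8884 pm
Final photon energy: E' = hc/λ' = 179.9897 keV

Electron kinetic energy:
K_e = E - E' = 286.0000 - 179.9897 = 106.0103 keV

(Intermediate values are shown rounded; full precision is carried through to the final answer.)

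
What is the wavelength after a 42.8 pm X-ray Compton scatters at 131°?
46.8181 pm

Using the Compton scattering formula:
λ' = λ + Δλ = λ + λ_C(1 - cos θ)

Given:
- Initial wavelength λ = 42.8 pm
- Scattering angle θ = 131°
- Compton wavelength λ_C ≈ 2.4263 pm

Calculate the shift:
Δλ = 2.4263 × (1 - cos(131°))
Δλ = 2.4263 × 1.6561
Δλ = 4.0181 pm

Final wavelength:
λ' = 42.8 + 4.0181 = 46.8181 pm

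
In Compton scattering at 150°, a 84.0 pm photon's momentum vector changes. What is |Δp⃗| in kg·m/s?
1.4849e-23 kg·m/s

Photon momentum magnitude is p = h/λ.

Initial momentum:
p₀ = h/λ = 6.6261e-34/8.4000e-11 = 7.8882e-24 kg·m/s

After scattering:
λ' = λ + Δλ = 84.0 + 4.5276 = 88.5276 pm
p' = h/λ' = 6.6261e-34/8.8528e-11 = 7.4848e-24 kg·m/s

Momentum is a vector; the scattered photon's direction makes angle θ = 150° with the incident direction. The magnitude of the vector change Δp⃗ = p⃗₀ − p⃗' is found from the law of cosines:
|Δp⃗|² = p₀² + p'² − 2p₀p'cos θ
|Δp⃗|² = (7.8882e-24)² + (7.4848e-24)² − 2·7.8882e-24·7.4848e-24·cos(150°)
|Δp⃗| = 1.4849e-23 kg·m/s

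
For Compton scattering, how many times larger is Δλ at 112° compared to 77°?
112° produces the larger shift by a factor of 1.774

Calculate both shifts using Δλ = λ_C(1 - cos θ):

For θ₁ = 77°:
Δλ₁ = 2.4263 × (1 - cos(77°))
Δλ₁ = 2.4263 × 0.7750
Δλ₁ = 1.8805 pm

For θ₂ = 112°:
Δλ₂ = 2.4263 × (1 - cos(112°))
Δλ₂ = 2.4263 × 1.3746
Δλ₂ = 3.3352 pm

The 112° angle produces the larger shift.
Ratio: 3.3352/1.8805 = 1.774

(Intermediate values are shown rounded; full precision is carried through to the final answer.)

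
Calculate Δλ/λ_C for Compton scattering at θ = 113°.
1.3907 λ_C

The Compton shift formula is:
Δλ = λ_C(1 - cos θ)

Dividing both sides by λ_C:
Δλ/λ_C = 1 - cos θ

For θ = 113°:
Δλ/λ_C = 1 - cos(113°)
Δλ/λ_C = 1 - -0.3907
Δλ/λ_C = 1.3907

This means the shift is 1.3907 × λ_C = 3.3743 pm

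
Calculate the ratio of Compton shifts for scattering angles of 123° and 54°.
123° produces the larger shift by a factor of 3.747

Calculate both shifts using Δλ = λ_C(1 - cos θ):

For θ₁ = 54°:
Δλ₁ = 2.4263 × (1 - cos(54°))
Δλ₁ = 2.4263 × 0.4122
Δλ₁ = 1.0002 pm

For θ₂ = 123°:
Δλ₂ = 2.4263 × (1 - cos(123°))
Δλ₂ = 2.4263 × 1.5446
Δλ₂ = 3.7478 pm

The 123° angle produces the larger shift.
Ratio: 3.7478/1.0002 = 3.747

(Intermediate values are shown rounded; full precision is carried through to the final answer.)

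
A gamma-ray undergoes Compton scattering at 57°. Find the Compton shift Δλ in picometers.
1.1048 pm

Using the Compton scattering formula:
Δλ = λ_C(1 - cos θ)

where λ_C = h/(m_e·c) ≈ 2.4263 pm is the Compton wavelength of an electron.

For θ = 57°:
cos(57°) = 0.5446
1 - cos(57°) = 0.4554

Δλ = 2.4263 × 0.4554
Δλ = 1.1048 pm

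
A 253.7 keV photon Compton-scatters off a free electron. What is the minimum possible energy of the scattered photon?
127.2983 keV (at θ = 180°)

The scattered photon has minimum energy when its wavelength is maximum, i.e., when the Compton shift Δλ = λ_C(1 − cos θ) is maximum. This occurs at θ = 180° (backscattering), giving Δλ_max = 2λ_C = 4.8526 pm.

Initial wavelength: λ₀ = hc/E₀ = 4.8870 pm
Maximum final wavelength: λ'_max = λ₀ + 2λ_C = 4.8870 + 4.8526 = 9.7397 pm
Minimum final energy: E'_min = hc/λ'_max = 127.2983 keV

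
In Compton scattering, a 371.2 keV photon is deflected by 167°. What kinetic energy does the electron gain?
218.7078 keV

By energy conservation: K_e = E_initial - E_final

First find the scattered photon energy:
Initial wavelength: λ = hc/E = 3.3401 pm
Compton shift: Δλ = λ_C(1 - cos(167°)) = 4.7904 pm
Final wavelength: λ' = 3.3401 + 4.7904 = 8.1305 pm
Final photon energy: E' = hc/λ' = 152.4922 keV

Electron kinetic energy:
K_e = E - E' = 371.2000 - 152.4922 = 218.7078 keV

(Intermediate values are shown rounded; full precision is carried through to the final answer.)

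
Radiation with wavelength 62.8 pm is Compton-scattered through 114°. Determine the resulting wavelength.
66.2132 pm

Using the Compton scattering formula:
λ' = λ + Δλ = λ + λ_C(1 - cos θ)

Given:
- Initial wavelength λ = 62.8 pm
- Scattering angle θ = 114°
- Compton wavelength λ_C ≈ 2.4263 pm

Calculate the shift:
Δλ = 2.4263 × (1 - cos(114°))
Δλ = 2.4263 × 1.4067
Δλ = 3.4132 pm

Final wavelength:
λ' = 62.8 + 3.4132 = 66.2132 pm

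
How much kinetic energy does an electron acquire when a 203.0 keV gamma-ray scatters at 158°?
88.0246 keV

By energy conservation: K_e = E_initial - E_final

First find the scattered photon energy:
Initial wavelength: λ = hc/E = 6.1076 pm
Compton shift: Δλ = λ_C(1 - cos(158°)) = 4.6759 pm
Final wavelength: λ' = 6.1076 + 4.6759 = 10.7835 pm
Final photon energy: E' = hc/λ' = 114.9754 keV

Electron kinetic energy:
K_e = E - E' = 203.0000 - 114.9754 = 88.0246 keV

(Intermediate values are shown rounded; full precision is carried through to the final answer.)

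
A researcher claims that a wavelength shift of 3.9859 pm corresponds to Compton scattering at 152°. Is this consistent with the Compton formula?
No, inconsistent

Calculate the expected shift for θ = 152°:

Δλ_expected = λ_C(1 - cos(152°))
Δλ_expected = 2.4263 × (1 - cos(152°))
Δλ_expected = 2.4263 × 1.8829
Δλ_expected = 4.5686 pm

Given shift: 3.9859 pm
Expected shift: 4.5686 pm
Difference: 0.5827 pm

The values do not match. The given shift corresponds to θ ≈ 130.0°, not 152°.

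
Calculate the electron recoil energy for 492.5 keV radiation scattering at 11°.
8.5693 keV

By energy conservation: K_e = E_initial - E_final

First find the scattered photon energy:
Initial wavelength: λ = hc/E = 2.5174 pm
Compton shift: Δλ = λ_C(1 - cos(11°)) = 0.0446 pm
Final wavelength: λ' = 2.5174 + 0.0446 = 2.5620 pm
Final photon energy: E' = hc/λ' = 483.9307 keV

Electron kinetic energy:
K_e = E - E' = 492.5000 - 483.9307 = 8.5693 keV

(Intermediate values are shown rounded; full precision is carried through to the final answer.)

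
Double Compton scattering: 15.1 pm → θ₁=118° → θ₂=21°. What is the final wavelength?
18.8265 pm

Apply Compton shift twice:

First scattering at θ₁ = 118°:
Δλ₁ = λ_C(1 - cos(118°))
Δλ₁ = 2.4263 × 1.4695
Δλ₁ = 3.5654 pm

After first scattering:
λ₁ = 15.1 + 3.5654 = 18.6654 pm

Second scattering at θ₂ = 21°:
Δλ₂ = λ_C(1 - cos(21°))
Δλ₂ = 2.4263 × 0.0664
Δλ₂ = 0.1612 pm

Final wavelength:
λ₂ = 18.6654 + 0.1612 = 18.8265 pm

Total shift: Δλ_total = 3.5654 + 0.1612 = 3.7265 pm

(Intermediate values are shown rounded; full precision is carried through to the final answer.)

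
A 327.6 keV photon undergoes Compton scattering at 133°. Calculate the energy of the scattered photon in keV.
157.6270 keV

First convert energy to wavelength:
λ = hc/E, with hc ≈ 1239.842 keV·pm (i.e. 1239.842 eV·nm)

For E = 327.6 keV = 327600 eV:
λ = 1239.842 keV·pm / 327.6 keV
λ = 3.7846 pm

Calculate the Compton shift:
Δλ = λ_C(1 - cos(133°)) = 2.4263 × 1.6820
Δλ = 4.0810 pm

Final wavelength:
λ' = 3.7846 + 4.0810 = 7.8657 pm

Final energy:
E' = hc/λ' = 1239.842 / 7.8657 = 157.6270 keV

(Intermediate values are shown rounded; full precision is carried through to the final answer.)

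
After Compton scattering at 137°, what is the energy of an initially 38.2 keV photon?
33.8224 keV

First convert energy to wavelength:
λ = hc/E, with hc ≈ 1239.842 keV·pm (i.e. 1239.842 eV·nm)

For E = 38.2 keV = 38200 eV:
λ = 1239.842 keV·pm / 38.2 keV
λ = 32.4566 pm

Calculate the Compton shift:
Δλ = λ_C(1 - cos(137°)) = 2.4263 × 1.7314
Δλ = 4.2008 pm

Final wavelength:
λ' = 32.4566 + 4.2008 = 36.6574 pm

Final energy:
E' = hc/λ' = 1239.842 / 36.6574 = 33.8224 keV

(Intermediate values are shown rounded; full precision is carried through to the final answer.)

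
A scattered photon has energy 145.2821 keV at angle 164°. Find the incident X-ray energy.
328.4000 keV

Convert final energy to wavelength (hc ≈ 1239.842 keV·pm):
λ' = hc/E' = 1239.842 / 145.2821 = 8.5340 pm

Calculate the Compton shift:
Δλ = λ_C(1 - cos(164°))
Δλ = 2.4263 × (1 - cos(164°))
Δλ = 4.7586 pm

Initial wavelength:
λ = λ' - Δλ = 8.5340 - 4.7586 = 3.7754 pm

Initial energy:
E = hc/λ = 1239.842 / 3.7754 = 328.4000 keV

(Intermediate values are shown rounded; full precision is carried through to the final answer.)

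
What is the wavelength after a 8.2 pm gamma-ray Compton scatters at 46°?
8.9409 pm

Using the Compton scattering formula:
λ' = λ + Δλ = λ + λ_C(1 - cos θ)

Given:
- Initial wavelength λ = 8.2 pm
- Scattering angle θ = 46°
- Compton wavelength λ_C ≈ 2.4263 pm

Calculate the shift:
Δλ = 2.4263 × (1 - cos(46°))
Δλ = 2.4263 × 0.3053
Δλ = 0.7409 pm

Final wavelength:
λ' = 8.2 + 0.7409 = 8.9409 pm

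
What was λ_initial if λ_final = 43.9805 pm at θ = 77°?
42.1000 pm

From λ' = λ + Δλ, we have λ = λ' - Δλ

First calculate the Compton shift:
Δλ = λ_C(1 - cos θ)
Δλ = 2.4263 × (1 - cos(77°))
Δλ = 2.4263 × 0.7750
Δλ = 1.8805 pm

Initial wavelength:
λ = λ' - Δλ
λ = 43.9805 - 1.8805
λ = 42.1000 pm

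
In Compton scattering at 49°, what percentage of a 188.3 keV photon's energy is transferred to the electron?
0.1125 (or 11.25%)

Calculate initial and final photon energies:

Initial: E₀ = 188.3 keV → λ₀ = 6.5844 pm
Compton shift: Δλ = 0.8345 pm
Final wavelength: λ' = 7.4189 pm
Final energy: E' = 167.1193 keV

Fractional energy loss:
(E₀ - E')/E₀ = (188.3000 - 167.1193)/188.3000
= 21.1807/188.3000
= 0.1125
= 11.25%

(Intermediate values are shown rounded; full precision is carried through to the final answer.)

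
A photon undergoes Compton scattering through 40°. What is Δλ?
0.5676 pm

Using the Compton scattering formula:
Δλ = λ_C(1 - cos θ)

where λ_C = h/(m_e·c) ≈ 2.4263 pm is the Compton wavelength of an electron.

For θ = 40°:
cos(40°) = 0.7660
1 - cos(40°) = 0.2340

Δλ = 2.4263 × 0.2340
Δλ = 0.5676 pm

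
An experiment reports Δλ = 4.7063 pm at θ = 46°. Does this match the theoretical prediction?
No, inconsistent

Calculate the expected shift for θ = 46°:

Δλ_expected = λ_C(1 - cos(46°))
Δλ_expected = 2.4263 × (1 - cos(46°))
Δλ_expected = 2.4263 × 0.3053
Δλ_expected = 0.7409 pm

Given shift: 4.7063 pm
Expected shift: 0.7409 pm
Difference: 3.9654 pm

The values do not match. The given shift corresponds to θ ≈ 160.0°, not 46°.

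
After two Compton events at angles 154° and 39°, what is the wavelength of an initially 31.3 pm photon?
36.4478 pm

Apply Compton shift twice:

First scattering at θ₁ = 154°:
Δλ₁ = λ_C(1 - cos(154°))
Δλ₁ = 2.4263 × 1.8988
Δλ₁ = 4.6071 pm

After first scattering:
λ₁ = 31.3 + 4.6071 = 35.9071 pm

Second scattering at θ₂ = 39°:
Δλ₂ = λ_C(1 - cos(39°))
Δλ₂ = 2.4263 × 0.2229
Δλ₂ = 0.5407 pm

Final wavelength:
λ₂ = 35.9071 + 0.5407 = 36.4478 pm

Total shift: Δλ_total = 4.6071 + 0.5407 = 5.1478 pm

(Intermediate values are shown rounded; full precision is carried through to the final answer.)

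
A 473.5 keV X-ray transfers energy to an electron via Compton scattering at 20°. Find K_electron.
25.0597 keV

By energy conservation: K_e = E_initial - E_final

First find the scattered photon energy:
Initial wavelength: λ = hc/E = 2.6185 pm
Compton shift: Δλ = λ_C(1 - cos(20°)) = 0.1463 pm
Final wavelength: λ' = 2.6185 + 0.1463 = 2.7648 pm
Final photon energy: E' = hc/λ' = 448.4403 keV

Electron kinetic energy:
K_e = E - E' = 473.5000 - 448.4403 = 25.0597 keV

(Intermediate values are shown rounded; full precision is carried through to the final answer.)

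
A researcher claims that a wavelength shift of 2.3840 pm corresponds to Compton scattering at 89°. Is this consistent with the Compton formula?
Yes, consistent

Calculate the expected shift for θ = 89°:

Δλ_expected = λ_C(1 - cos(89°))
Δλ_expected = 2.4263 × (1 - cos(89°))
Δλ_expected = 2.4263 × 0.9825
Δλ_expected = 2.3840 pm

Given shift: 2.3840 pm
Expected shift: 2.3840 pm
Difference: 0.0000 pm

The values match. This is consistent with Compton scattering at the stated angle.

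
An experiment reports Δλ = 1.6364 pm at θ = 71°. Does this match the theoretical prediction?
Yes, consistent

Calculate the expected shift for θ = 71°:

Δλ_expected = λ_C(1 - cos(71°))
Δλ_expected = 2.4263 × (1 - cos(71°))
Δλ_expected = 2.4263 × 0.6744
Δλ_expected = 1.6364 pm

Given shift: 1.6364 pm
Expected shift: 1.6364 pm
Difference: 0.0000 pm

The values match. This is consistent with Compton scattering at the stated angle.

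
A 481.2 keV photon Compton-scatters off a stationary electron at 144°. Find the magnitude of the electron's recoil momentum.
3.3877e-22 kg·m/s

The electron is initially at rest, so by conservation of momentum:
p⃗_e = p⃗₀ − p⃗'  (incident photon momentum minus scattered photon momentum)

Photon momentum magnitudes (p = h/λ = E/c):
λ₀ = hc/E₀ = 2.5766 pm → p₀ = h/λ₀ = 2.5717e-22 kg·m/s
Δλ = λ_C(1 − cos 144°) = 4.3892 pm
λ' = 6.9658 pm → p' = h/λ' = 9.5123e-23 kg·m/s

The scattered photon makes angle θ = 144° with the incident direction, so by the law of cosines:
|p⃗_e|² = p₀² + p'² − 2p₀p'cos θ
|p⃗_e|² = (2.5717e-22)² + (9.5123e-23)² − 2·2.5717e-22·9.5123e-23·cos(144°)
|p⃗_e| = 3.3877e-22 kg·m/s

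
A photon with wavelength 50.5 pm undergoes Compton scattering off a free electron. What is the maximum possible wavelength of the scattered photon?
55.3526 pm (at θ = 180°)

The Compton shift is Δλ = λ_C(1 − cos θ).

Since cos θ ranges from −1 to 1, the factor (1 − cos θ) ranges from 0 to 2; the maximum shift occurs at θ = 180° (backscattering):
Δλ_max = 2λ_C = 2 × 2.4263 pm = 4.8526 pm

Maximum scattered wavelength:
λ'_max = λ₀ + Δλ_max = 50.5 + 4.8526 = 55.3526 pm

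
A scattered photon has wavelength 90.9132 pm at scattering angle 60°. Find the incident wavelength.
89.7000 pm

From λ' = λ + Δλ, we have λ = λ' - Δλ

First calculate the Compton shift:
Δλ = λ_C(1 - cos θ)
Δλ = 2.4263 × (1 - cos(60°))
Δλ = 2.4263 × 0.5000
Δλ = 1.2132 pm

Initial wavelength:
λ = λ' - Δλ
λ = 90.9132 - 1.2132
λ = 89.7000 pm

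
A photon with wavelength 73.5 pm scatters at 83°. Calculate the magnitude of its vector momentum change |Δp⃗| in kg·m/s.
1.1780e-23 kg·m/s

Photon momentum magnitude is p = h/λ.

Initial momentum:
p₀ = h/λ = 6.6261e-34/7.3500e-11 = 9.0151e-24 kg·m/s

After scattering:
λ' = λ + Δλ = 73.5 + 2.1306 = 75.6306 pm
p' = h/λ' = 6.6261e-34/7.5631e-11 = 8.7611e-24 kg·m/s

Momentum is a vector; the scattered photon's direction makes angle θ = 83° with the incident direction. The magnitude of the vector change Δp⃗ = p⃗₀ − p⃗' is found from the law of cosines:
|Δp⃗|² = p₀² + p'² − 2p₀p'cos θ
|Δp⃗|² = (9.0151e-24)² + (8.7611e-24)² − 2·9.0151e-24·8.7611e-24·cos(83°)
|Δp⃗| = 1.1780e-23 kg·m/s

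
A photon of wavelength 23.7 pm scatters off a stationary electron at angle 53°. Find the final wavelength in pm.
24.6661 pm

Using the Compton scattering formula:
λ' = λ + Δλ = λ + λ_C(1 - cos θ)

Given:
- Initial wavelength λ = 23.7 pm
- Scattering angle θ = 53°
- Compton wavelength λ_C ≈ 2.4263 pm

Calculate the shift:
Δλ = 2.4263 × (1 - cos(53°))
Δλ = 2.4263 × 0.3982
Δλ = 0.9661 pm

Final wavelength:
λ' = 23.7 + 0.9661 = 24.6661 pm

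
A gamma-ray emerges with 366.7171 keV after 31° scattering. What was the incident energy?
408.6000 keV

Convert final energy to wavelength (hc ≈ 1239.842 keV·pm):
λ' = hc/E' = 1239.842 / 366.7171 = 3.3809 pm

Calculate the Compton shift:
Δλ = λ_C(1 - cos(31°))
Δλ = 2.4263 × (1 - cos(31°))
Δλ = 0.3466 pm

Initial wavelength:
λ = λ' - Δλ = 3.3809 - 0.3466 = 3.0344 pm

Initial energy:
E = hc/λ = 1239.842 / 3.0344 = 408.6000 keV

(Intermediate values are shown rounded; full precision is carried through to the final answer.)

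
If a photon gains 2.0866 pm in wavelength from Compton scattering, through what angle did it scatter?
81.95°

From the Compton formula Δλ = λ_C(1 - cos θ), we can solve for θ:

cos θ = 1 - Δλ/λ_C

Given:
- Δλ = 2.0866 pm
- λ_C = h/(m_e·c) ≈ 2.42631024 pm

cos θ = 1 - 2.0866/2.42631024
cos θ = 1 - 0.859989
cos θ = 0.140011

θ = arccos(0.140011)
θ = 81.95°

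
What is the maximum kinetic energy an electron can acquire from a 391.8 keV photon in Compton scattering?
237.1503 keV

Maximum energy transfer occurs at θ = 180° (backscattering).

Initial photon: E₀ = 391.8 keV → λ₀ = 3.1645 pm

Maximum Compton shift (at 180°):
Δλ_max = 2λ_C = 2 × 2.4263 = 4.8526 pm

Final wavelength:
λ' = 3.1645 + 4.8526 = 8.0171 pm

Minimum photon energy (maximum energy to electron):
E'_min = hc/λ' = 154.6497 keV

Maximum electron kinetic energy:
K_max = E₀ - E'_min = 391.8000 - 154.6497 = 237.1503 keV

(Intermediate values are shown rounded; full precision is carried through to the final answer.)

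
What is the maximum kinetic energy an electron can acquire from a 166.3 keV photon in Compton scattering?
65.5660 keV

Maximum energy transfer occurs at θ = 180° (backscattering).

Initial photon: E₀ = 166.3 keV → λ₀ = 7.4555 pm

Maximum Compton shift (at 180°):
Δλ_max = 2λ_C = 2 × 2.4263 = 4.8526 pm

Final wavelength:
λ' = 7.4555 + 4.8526 = 12.3081 pm

Minimum photon energy (maximum energy to electron):
E'_min = hc/λ' = 100.7340 keV

Maximum electron kinetic energy:
K_max = E₀ - E'_min = 166.3000 - 100.7340 = 65.5660 keV

(Intermediate values are shown rounded; full precision is carried through to the final answer.)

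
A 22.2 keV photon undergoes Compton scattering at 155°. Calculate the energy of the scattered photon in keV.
20.5021 keV

First convert energy to wavelength:
λ = hc/E, with hc ≈ 1239.842 keV·pm (i.e. 1239.842 eV·nm)

For E = 22.2 keV = 22200 eV:
λ = 1239.842 keV·pm / 22.2 keV
λ = 55.8487 pm

Calculate the Compton shift:
Δλ = λ_C(1 - cos(155°)) = 2.4263 × 1.9063
Δλ = 4.6253 pm

Final wavelength:
λ' = 55.8487 + 4.6253 = 60.4740 pm

Final energy:
E' = hc/λ' = 1239.842 / 60.4740 = 20.5021 keV

(Intermediate values are shown rounded; full precision is carried through to the final answer.)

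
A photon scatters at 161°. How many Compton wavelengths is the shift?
1.9455 λ_C

The Compton shift formula is:
Δλ = λ_C(1 - cos θ)

Dividing both sides by λ_C:
Δλ/λ_C = 1 - cos θ

For θ = 161°:
Δλ/λ_C = 1 - cos(161°)
Δλ/λ_C = 1 - -0.9455
Δλ/λ_C = 1.9455

This means the shift is 1.9455 × λ_C = 4.7204 pm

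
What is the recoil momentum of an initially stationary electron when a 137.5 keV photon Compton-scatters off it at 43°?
5.2252e-23 kg·m/s

The electron is initially at rest, so by conservation of momentum:
p⃗_e = p⃗₀ − p⃗'  (incident photon momentum minus scattered photon momentum)

Photon momentum magnitudes (p = h/λ = E/c):
λ₀ = hc/E₀ = 9.0170 pm → p₀ = h/λ₀ = 7.3484e-23 kg·m/s
Δλ = λ_C(1 − cos 43°) = 0.6518 pm
λ' = 9.6689 pm → p' = h/λ' = 6.8530e-23 kg·m/s

The scattered photon makes angle θ = 43° with the incident direction, so by the law of cosines:
|p⃗_e|² = p₀² + p'² − 2p₀p'cos θ
|p⃗_e|² = (7.3484e-23)² + (6.8530e-23)² − 2·7.3484e-23·6.8530e-23·cos(43°)
|p⃗_e| = 5.2252e-23 kg·m/s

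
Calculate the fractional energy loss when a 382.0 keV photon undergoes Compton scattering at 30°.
0.0910 (or 9.10%)

Calculate initial and final photon energies:

Initial: E₀ = 382.0 keV → λ₀ = 3.2457 pm
Compton shift: Δλ = 0.3251 pm
Final wavelength: λ' = 3.5707 pm
Final energy: E' = 347.2243 keV

Fractional energy loss:
(E₀ - E')/E₀ = (382.0000 - 347.2243)/382.0000
= 34.7757/382.0000
= 0.0910
= 9.10%

(Intermediate values are shown rounded; full precision is carried through to the final answer.)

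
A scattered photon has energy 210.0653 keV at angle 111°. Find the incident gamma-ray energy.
475.7001 keV

Convert final energy to wavelength (hc ≈ 1239.842 keV·pm):
λ' = hc/E' = 1239.842 / 210.0653 = 5.9022 pm

Calculate the Compton shift:
Δλ = λ_C(1 - cos(111°))
Δλ = 2.4263 × (1 - cos(111°))
Δλ = 3.2958 pm

Initial wavelength:
λ = λ' - Δλ = 5.9022 - 3.2958 = 2.6064 pm

Initial energy:
E = hc/λ = 1239.842 / 2.6064 = 475.7001 keV

(Intermediate values are shown rounded; full precision is carried through to the final answer.)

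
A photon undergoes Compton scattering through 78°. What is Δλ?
1.9219 pm

Using the Compton scattering formula:
Δλ = λ_C(1 - cos θ)

where λ_C = h/(m_e·c) ≈ 2.4263 pm is the Compton wavelength of an electron.

For θ = 78°:
cos(78°) = 0.2079
1 - cos(78°) = 0.7921

Δλ = 2.4263 × 0.7921
Δλ = 1.9219 pm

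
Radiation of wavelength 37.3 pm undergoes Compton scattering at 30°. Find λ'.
37.6251 pm

Using the Compton formula: λ' = λ + λ_C(1 − cos θ)

For θ = 30°, cos θ = √3/2 (exact) ≈ 0.8660, so:
1 − cos 30° = 1 − (√3/2) ≈ 0.1340

Δλ = λ_C × 0.1340 = 2.4263 × 0.1340 = 0.3251 pm

λ' = 37.3 + 0.3251 = 37.6251 pm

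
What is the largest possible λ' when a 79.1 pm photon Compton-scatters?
83.9526 pm (at θ = 180°)

The Compton shift is Δλ = λ_C(1 − cos θ).

Since cos θ ranges from −1 to 1, the factor (1 − cos θ) ranges from 0 to 2; the maximum shift occurs at θ = 180° (backscattering):
Δλ_max = 2λ_C = 2 × 2.4263 pm = 4.8526 pm

Maximum scattered wavelength:
λ'_max = λ₀ + Δλ_max = 79.1 + 4.8526 = 83.9526 pm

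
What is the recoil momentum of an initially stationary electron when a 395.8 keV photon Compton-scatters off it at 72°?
2.1381e-22 kg·m/s

The electron is initially at rest, so by conservation of momentum:
p⃗_e = p⃗₀ − p⃗'  (incident photon momentum minus scattered photon momentum)

Photon momentum magnitudes (p = h/λ = E/c):
λ₀ = hc/E₀ = 3.1325 pm → p₀ = h/λ₀ = 2.1153e-22 kg·m/s
Δλ = λ_C(1 − cos 72°) = 1.6765 pm
λ' = 4.8090 pm → p' = h/λ' = 1.3778e-22 kg·m/s

The scattered photon makes angle θ = 72° with the incident direction, so by the law of cosines:
|p⃗_e|² = p₀² + p'² − 2p₀p'cos θ
|p⃗_e|² = (2.1153e-22)² + (1.3778e-22)² − 2·2.1153e-22·1.3778e-22·cos(72°)
|p⃗_e| = 2.1381e-22 kg·m/s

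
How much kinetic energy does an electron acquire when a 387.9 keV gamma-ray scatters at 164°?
232.0415 keV

By energy conservation: K_e = E_initial - E_final

First find the scattered photon energy:
Initial wavelength: λ = hc/E = 3.1963 pm
Compton shift: Δλ = λ_C(1 - cos(164°)) = 4.7586 pm
Final wavelength: λ' = 3.1963 + 4.7586 = 7.9549 pm
Final photon energy: E' = hc/λ' = 155.8585 keV

Electron kinetic energy:
K_e = E - E' = 387.9000 - 155.8585 = 232.0415 keV

(Intermediate values are shown rounded; full precision is carried through to the final answer.)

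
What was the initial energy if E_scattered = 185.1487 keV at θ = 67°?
237.6000 keV

Convert final energy to wavelength (hc ≈ 1239.842 keV·pm):
λ' = hc/E' = 1239.842 / 185.1487 = 6.6965 pm

Calculate the Compton shift:
Δλ = λ_C(1 - cos(67°))
Δλ = 2.4263 × (1 - cos(67°))
Δλ = 1.4783 pm

Initial wavelength:
λ = λ' - Δλ = 6.6965 - 1.4783 = 5.2182 pm

Initial energy:
E = hc/λ = 1239.842 / 5.2182 = 237.6000 keV

(Intermediate values are shown rounded; full precision is carried through to the final answer.)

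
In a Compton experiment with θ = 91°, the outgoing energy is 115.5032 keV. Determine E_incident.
150.0001 keV

Convert final energy to wavelength (hc ≈ 1239.842 keV·pm):
λ' = hc/E' = 1239.842 / 115.5032 = 10.7343 pm

Calculate the Compton shift:
Δλ = λ_C(1 - cos(91°))
Δλ = 2.4263 × (1 - cos(91°))
Δλ = 2.4687 pm

Initial wavelength:
λ = λ' - Δλ = 10.7343 - 2.4687 = 8.2656 pm

Initial energy:
E = hc/λ = 1239.842 / 8.2656 = 150.0001 keV

(Intermediate values are shown rounded; full precision is carried through to the final answer.)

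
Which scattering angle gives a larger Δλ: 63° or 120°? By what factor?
120° produces the larger shift by a factor of 2.747

Calculate both shifts using Δλ = λ_C(1 - cos θ):

For θ₁ = 63°:
Δλ₁ = 2.4263 × (1 - cos(63°))
Δλ₁ = 2.4263 × 0.5460
Δλ₁ = 1.3248 pm

For θ₂ = 120°:
Δλ₂ = 2.4263 × (1 - cos(120°))
Δλ₂ = 2.4263 × 1.5000
Δλ₂ = 3.6395 pm

The 120° angle produces the larger shift.
Ratio: 3.6395/1.3248 = 2.747

(Intermediate values are shown rounded; full precision is carried through to the final answer.)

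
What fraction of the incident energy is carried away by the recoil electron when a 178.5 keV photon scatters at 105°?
0.3054 (or 30.54%)

Calculate initial and final photon energies:

Initial: E₀ = 178.5 keV → λ₀ = 6.9459 pm
Compton shift: Δλ = 3.0543 pm
Final wavelength: λ' = 10.0002 pm
Final energy: E' = 123.9820 keV

Fractional energy loss:
(E₀ - E')/E₀ = (178.5000 - 123.9820)/178.5000
= 54.5180/178.5000
= 0.3054
= 30.54%

(Intermediate values are shown rounded; full precision is carried through to the final answer.)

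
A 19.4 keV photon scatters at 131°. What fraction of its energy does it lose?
0.0592 (or 5.92%)

Calculate initial and final photon energies:

Initial: E₀ = 19.4 keV → λ₀ = 63.9094 pm
Compton shift: Δλ = 4.0181 pm
Final wavelength: λ' = 67.9275 pm
Final energy: E' = 18.2524 keV

Fractional energy loss:
(E₀ - E')/E₀ = (19.4000 - 18.2524)/19.4000
= 1.1476/19.4000
= 0.0592
= 5.92%

(Intermediate values are shown rounded; full precision is carried through to the final answer.)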